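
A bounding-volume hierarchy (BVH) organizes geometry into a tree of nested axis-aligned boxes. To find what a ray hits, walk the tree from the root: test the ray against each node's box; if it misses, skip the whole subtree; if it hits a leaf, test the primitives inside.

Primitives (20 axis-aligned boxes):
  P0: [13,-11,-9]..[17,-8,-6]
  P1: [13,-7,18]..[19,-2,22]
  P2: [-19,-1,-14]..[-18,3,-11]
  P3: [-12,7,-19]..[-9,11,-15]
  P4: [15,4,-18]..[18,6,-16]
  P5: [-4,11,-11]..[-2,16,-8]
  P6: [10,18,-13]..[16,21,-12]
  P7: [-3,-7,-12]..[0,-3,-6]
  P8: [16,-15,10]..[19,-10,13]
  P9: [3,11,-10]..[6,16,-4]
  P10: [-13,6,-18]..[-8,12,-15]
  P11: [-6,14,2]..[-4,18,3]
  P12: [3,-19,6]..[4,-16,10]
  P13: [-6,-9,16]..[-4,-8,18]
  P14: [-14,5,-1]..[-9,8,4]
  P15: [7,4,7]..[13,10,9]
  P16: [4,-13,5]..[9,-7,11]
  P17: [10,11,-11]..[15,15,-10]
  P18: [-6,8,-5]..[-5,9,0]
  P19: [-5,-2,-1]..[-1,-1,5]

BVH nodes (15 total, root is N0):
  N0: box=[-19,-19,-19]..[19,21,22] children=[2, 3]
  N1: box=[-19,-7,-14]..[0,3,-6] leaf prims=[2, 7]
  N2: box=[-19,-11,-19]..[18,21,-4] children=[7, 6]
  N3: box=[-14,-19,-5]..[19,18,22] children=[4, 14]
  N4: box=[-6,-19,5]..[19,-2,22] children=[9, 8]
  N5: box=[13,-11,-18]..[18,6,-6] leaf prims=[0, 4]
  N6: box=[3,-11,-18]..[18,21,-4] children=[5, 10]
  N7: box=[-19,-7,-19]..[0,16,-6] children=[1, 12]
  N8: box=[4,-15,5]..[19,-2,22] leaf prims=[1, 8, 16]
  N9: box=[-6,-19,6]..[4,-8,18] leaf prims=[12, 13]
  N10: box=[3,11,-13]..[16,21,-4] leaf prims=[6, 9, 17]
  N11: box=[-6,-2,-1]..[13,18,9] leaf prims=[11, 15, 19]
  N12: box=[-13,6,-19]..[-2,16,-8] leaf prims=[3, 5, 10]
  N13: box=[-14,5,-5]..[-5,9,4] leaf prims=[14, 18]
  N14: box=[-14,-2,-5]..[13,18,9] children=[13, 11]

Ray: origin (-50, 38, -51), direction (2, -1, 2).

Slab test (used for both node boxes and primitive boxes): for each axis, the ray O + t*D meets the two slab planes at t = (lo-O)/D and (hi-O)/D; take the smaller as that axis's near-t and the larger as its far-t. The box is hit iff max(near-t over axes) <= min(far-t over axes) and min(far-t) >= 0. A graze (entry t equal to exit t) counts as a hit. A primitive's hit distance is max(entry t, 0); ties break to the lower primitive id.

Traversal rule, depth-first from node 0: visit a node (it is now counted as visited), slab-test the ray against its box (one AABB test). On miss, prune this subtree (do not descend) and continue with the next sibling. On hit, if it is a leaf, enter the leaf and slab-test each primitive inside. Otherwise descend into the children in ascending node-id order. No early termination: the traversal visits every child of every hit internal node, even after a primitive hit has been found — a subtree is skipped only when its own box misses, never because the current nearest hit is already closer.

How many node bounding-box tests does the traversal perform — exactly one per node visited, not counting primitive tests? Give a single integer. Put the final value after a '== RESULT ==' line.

Walk:
N0 x:[31/2,69/2] y:[17,57] z:[16,73/2] -> hit [17,69/2], descend [2, 3]
  N2 x:[31/2,34] y:[17,49] z:[16,47/2] -> hit [17,47/2], descend [6, 7]
    N6 x:[53/2,34] y:[17,49] z:[33/2,47/2] -> miss, prune
    N7 x:[31/2,25] y:[22,45] z:[16,45/2] -> hit [22,45/2], descend [1, 12]
      N1 x:[31/2,25] y:[35,45] z:[37/2,45/2] -> miss, prune
      N12 x:[37/2,24] y:[22,32] z:[16,43/2] -> miss, prune
  N3 x:[18,69/2] y:[20,57] z:[23,73/2] -> hit [23,69/2], descend [4, 14]
    N4 x:[22,69/2] y:[40,57] z:[28,73/2] -> miss, prune
    N14 x:[18,63/2] y:[20,40] z:[23,30] -> hit [23,30], descend [11, 13]
      N11 x:[22,63/2] y:[20,40] z:[25,30] -> hit [25,30] leaf, test {P11(miss), P15@t=29, P19(miss)}
      N13 x:[18,45/2] y:[29,33] z:[23,55/2] -> miss, prune

Summary -> nodes [0, 2, 6, 7, 1, 12, 3, 4, 14, 11, 13]; box-tests=11; leaf-entries=1; first=P15

== RESULT ==
11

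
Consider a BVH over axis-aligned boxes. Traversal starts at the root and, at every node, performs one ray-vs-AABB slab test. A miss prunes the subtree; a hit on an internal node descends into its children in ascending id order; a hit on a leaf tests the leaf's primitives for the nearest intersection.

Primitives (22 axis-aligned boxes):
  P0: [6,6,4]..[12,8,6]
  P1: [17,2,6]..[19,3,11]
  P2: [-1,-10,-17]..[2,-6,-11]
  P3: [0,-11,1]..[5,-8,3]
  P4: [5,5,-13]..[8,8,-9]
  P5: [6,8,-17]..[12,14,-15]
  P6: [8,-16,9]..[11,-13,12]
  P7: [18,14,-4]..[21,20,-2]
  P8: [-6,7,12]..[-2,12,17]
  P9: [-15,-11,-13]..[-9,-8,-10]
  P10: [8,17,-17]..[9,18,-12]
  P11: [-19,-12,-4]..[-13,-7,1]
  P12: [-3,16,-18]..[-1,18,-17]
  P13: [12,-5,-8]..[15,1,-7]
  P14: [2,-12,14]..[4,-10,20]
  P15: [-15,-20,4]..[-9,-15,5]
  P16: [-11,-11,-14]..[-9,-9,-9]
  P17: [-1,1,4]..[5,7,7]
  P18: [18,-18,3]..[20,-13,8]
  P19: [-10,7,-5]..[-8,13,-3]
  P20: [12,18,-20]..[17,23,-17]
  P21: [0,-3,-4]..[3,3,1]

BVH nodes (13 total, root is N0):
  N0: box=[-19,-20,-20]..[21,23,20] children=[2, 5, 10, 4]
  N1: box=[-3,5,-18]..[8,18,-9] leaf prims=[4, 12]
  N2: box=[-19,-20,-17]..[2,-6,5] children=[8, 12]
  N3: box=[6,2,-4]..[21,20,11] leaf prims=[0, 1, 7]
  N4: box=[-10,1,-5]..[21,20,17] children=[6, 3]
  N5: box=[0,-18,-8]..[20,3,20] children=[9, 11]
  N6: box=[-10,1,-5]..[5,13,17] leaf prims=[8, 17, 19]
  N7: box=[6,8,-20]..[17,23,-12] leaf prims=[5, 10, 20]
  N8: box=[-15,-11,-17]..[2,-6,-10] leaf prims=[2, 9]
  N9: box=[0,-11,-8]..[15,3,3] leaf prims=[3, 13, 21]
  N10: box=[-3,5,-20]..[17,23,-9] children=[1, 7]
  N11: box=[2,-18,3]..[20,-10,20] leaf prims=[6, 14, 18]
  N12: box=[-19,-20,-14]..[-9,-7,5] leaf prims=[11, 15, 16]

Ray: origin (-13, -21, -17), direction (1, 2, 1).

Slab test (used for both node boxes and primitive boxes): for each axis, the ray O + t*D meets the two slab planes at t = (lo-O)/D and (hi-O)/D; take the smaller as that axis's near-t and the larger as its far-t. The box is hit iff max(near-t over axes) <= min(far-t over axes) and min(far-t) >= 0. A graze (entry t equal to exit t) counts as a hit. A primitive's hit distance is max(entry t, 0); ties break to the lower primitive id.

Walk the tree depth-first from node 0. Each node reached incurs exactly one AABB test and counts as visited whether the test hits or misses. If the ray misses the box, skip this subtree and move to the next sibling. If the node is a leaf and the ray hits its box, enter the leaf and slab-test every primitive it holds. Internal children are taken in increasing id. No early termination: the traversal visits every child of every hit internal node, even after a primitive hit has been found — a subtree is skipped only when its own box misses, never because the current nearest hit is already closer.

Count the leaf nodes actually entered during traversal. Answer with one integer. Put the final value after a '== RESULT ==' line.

Trace the traversal:
N0 x:[-6,34] y:[1/2,22] z:[-3,37] -> hit [1/2,22], descend [2, 4, 5, 10]
  N2 x:[-6,15] y:[1/2,15/2] z:[0,22] -> hit [1/2,15/2], descend [8, 12]
    N8 x:[-2,15] y:[5,15/2] z:[0,7] -> hit [5,7] leaf, test {P2(miss), P9(miss)}
    N12 x:[-6,4] y:[1/2,7] z:[3,22] -> hit [3,4] leaf, test {P11(miss), P15(miss), P16(miss)}
  N4 x:[3,34] y:[11,41/2] z:[12,34] -> hit [12,41/2], descend [3, 6]
    N3 x:[19,34] y:[23/2,41/2] z:[13,28] -> hit [19,41/2] leaf, test {P0(miss), P1(miss), P7(miss)}
    N6 x:[3,18] y:[11,17] z:[12,34] -> hit [12,17] leaf, test {P8(miss), P17(miss), P19(miss)}
  N5 x:[13,33] y:[3/2,12] z:[9,37] -> miss, prune
  N10 x:[10,30] y:[13,22] z:[-3,8] -> miss, prune

order=[0, 2, 8, 12, 4, 3, 6, 5, 10]  |boxes|=9  |leaves|=4  hit=miss

== RESULT ==
4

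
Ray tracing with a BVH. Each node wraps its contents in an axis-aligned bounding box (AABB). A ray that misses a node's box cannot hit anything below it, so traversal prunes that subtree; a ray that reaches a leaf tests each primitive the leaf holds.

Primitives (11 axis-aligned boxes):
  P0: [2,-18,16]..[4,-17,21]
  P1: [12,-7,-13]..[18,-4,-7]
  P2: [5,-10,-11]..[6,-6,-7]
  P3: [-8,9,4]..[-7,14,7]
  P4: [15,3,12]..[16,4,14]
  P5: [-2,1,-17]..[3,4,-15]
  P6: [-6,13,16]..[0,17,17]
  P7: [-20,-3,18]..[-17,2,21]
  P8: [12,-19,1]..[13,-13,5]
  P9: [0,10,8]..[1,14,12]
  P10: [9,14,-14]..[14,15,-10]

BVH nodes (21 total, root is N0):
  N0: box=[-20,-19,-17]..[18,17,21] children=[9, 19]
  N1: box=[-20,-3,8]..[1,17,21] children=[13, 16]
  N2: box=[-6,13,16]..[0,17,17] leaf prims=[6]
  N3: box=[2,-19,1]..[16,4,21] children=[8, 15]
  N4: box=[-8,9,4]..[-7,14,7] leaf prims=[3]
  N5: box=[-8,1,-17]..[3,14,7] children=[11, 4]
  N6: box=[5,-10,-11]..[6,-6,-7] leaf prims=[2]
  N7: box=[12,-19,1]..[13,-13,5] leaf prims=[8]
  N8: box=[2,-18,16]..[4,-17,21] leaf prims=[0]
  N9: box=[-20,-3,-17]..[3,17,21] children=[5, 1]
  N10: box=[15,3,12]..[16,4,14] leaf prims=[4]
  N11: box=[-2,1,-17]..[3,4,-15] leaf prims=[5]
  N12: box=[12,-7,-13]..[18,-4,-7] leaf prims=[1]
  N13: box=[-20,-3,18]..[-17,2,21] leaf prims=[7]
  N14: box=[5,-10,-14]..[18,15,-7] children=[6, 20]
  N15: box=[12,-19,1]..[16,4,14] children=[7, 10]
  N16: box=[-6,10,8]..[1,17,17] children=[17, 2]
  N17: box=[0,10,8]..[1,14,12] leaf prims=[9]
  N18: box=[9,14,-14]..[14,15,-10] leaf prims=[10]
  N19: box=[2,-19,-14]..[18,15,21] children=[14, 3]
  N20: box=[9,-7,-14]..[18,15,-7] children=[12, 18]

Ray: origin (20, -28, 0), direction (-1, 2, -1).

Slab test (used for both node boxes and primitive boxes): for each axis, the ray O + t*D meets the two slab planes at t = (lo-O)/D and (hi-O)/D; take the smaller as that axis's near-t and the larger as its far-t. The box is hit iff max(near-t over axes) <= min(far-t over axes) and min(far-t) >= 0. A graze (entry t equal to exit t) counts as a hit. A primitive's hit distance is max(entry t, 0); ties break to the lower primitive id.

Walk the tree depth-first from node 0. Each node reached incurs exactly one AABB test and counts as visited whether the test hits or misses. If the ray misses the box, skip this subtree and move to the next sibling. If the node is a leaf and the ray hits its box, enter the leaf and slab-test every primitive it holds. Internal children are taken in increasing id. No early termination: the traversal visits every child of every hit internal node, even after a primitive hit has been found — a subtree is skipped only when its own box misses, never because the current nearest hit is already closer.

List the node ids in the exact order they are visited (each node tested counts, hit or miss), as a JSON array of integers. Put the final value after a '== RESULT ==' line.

Walk:
N0 x:[2,40] y:[9/2,45/2] z:[-21,17] -> hit [9/2,17], descend [9, 19]
  N9 x:[17,40] y:[25/2,45/2] z:[-21,17] -> hit [17,17], descend [1, 5]
    N1 x:[19,40] y:[25/2,45/2] z:[-21,-8] -> miss, prune
    N5 x:[17,28] y:[29/2,21] z:[-7,17] -> hit [17,17], descend [4, 11]
      N4 x:[27,28] y:[37/2,21] z:[-7,-4] -> miss, prune
      N11 x:[17,22] y:[29/2,16] z:[15,17] -> miss, prune
  N19 x:[2,18] y:[9/2,43/2] z:[-21,14] -> hit [9/2,14], descend [3, 14]
    N3 x:[4,18] y:[9/2,16] z:[-21,-1] -> miss, prune
    N14 x:[2,15] y:[9,43/2] z:[7,14] -> hit [9,14], descend [6, 20]
      N6 x:[14,15] y:[9,11] z:[7,11] -> miss, prune
      N20 x:[2,11] y:[21/2,43/2] z:[7,14] -> hit [21/2,11], descend [12, 18]
        N12 x:[2,8] y:[21/2,12] z:[7,13] -> miss, prune
        N18 x:[6,11] y:[21,43/2] z:[10,14] -> miss, prune

13 AABB tests over nodes [0, 9, 1, 5, 4, 11, 19, 3, 14, 6, 20, 12, 18]; 0 leaves entered; closest miss.

== RESULT ==
[0, 9, 1, 5, 4, 11, 19, 3, 14, 6, 20, 12, 18]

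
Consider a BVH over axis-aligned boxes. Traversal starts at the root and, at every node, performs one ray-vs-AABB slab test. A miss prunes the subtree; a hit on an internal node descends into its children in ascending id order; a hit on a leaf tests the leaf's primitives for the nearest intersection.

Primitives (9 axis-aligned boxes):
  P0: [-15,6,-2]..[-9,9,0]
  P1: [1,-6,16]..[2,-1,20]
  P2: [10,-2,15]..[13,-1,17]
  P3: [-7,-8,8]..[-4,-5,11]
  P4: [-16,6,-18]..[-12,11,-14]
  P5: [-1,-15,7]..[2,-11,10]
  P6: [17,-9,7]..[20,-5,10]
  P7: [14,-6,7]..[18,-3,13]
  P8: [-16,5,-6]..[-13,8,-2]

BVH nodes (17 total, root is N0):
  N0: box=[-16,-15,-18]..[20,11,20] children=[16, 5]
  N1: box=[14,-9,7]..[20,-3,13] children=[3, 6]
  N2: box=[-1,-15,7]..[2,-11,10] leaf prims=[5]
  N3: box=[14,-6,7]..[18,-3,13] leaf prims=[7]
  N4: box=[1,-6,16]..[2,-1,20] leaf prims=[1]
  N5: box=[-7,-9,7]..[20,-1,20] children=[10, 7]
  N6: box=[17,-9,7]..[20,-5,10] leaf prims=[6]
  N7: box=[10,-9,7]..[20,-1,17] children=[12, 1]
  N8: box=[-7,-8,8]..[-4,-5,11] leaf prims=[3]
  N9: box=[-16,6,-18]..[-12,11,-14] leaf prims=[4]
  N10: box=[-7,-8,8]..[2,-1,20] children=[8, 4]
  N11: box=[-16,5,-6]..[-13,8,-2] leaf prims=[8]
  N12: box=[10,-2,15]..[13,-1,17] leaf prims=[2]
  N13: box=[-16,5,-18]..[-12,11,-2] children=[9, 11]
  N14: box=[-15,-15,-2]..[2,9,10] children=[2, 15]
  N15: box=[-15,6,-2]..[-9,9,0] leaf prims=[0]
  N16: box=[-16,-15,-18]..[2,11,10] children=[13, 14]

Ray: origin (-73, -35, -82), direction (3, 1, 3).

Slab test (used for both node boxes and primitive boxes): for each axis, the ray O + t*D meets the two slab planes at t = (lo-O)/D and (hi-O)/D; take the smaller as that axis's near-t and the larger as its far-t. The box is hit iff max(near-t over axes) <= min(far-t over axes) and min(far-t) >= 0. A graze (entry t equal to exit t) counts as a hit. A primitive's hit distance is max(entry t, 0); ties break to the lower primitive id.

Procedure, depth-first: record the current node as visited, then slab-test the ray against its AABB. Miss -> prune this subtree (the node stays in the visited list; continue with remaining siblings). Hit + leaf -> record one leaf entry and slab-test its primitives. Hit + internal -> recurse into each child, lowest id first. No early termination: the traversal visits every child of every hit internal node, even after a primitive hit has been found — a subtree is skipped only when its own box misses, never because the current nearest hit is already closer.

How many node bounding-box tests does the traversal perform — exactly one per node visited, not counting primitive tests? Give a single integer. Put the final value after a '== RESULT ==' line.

Traverse from the root:
N0 x:[19,31] y:[20,46] z:[64/3,34] -> hit [64/3,31], descend [5, 16]
  N5 x:[22,31] y:[26,34] z:[89/3,34] -> hit [89/3,31], descend [7, 10]
    N7 x:[83/3,31] y:[26,34] z:[89/3,33] -> hit [89/3,31], descend [1, 12]
      N1 x:[29,31] y:[26,32] z:[89/3,95/3] -> hit [89/3,31], descend [3, 6]
        N3 x:[29,91/3] y:[29,32] z:[89/3,95/3] -> hit [89/3,91/3] leaf, test {P7@t=89/3}
        N6 x:[30,31] y:[26,30] z:[89/3,92/3] -> hit [30,30] leaf, test {P6@t=30}
      N12 x:[83/3,86/3] y:[33,34] z:[97/3,33] -> miss, prune
    N10 x:[22,25] y:[27,34] z:[30,34] -> miss, prune
  N16 x:[19,25] y:[20,46] z:[64/3,92/3] -> hit [64/3,25], descend [13, 14]
    N13 x:[19,61/3] y:[40,46] z:[64/3,80/3] -> miss, prune
    N14 x:[58/3,25] y:[20,44] z:[80/3,92/3] -> miss, prune

Summary -> nodes [0, 5, 7, 1, 3, 6, 12, 10, 16, 13, 14]; box-tests=11; leaf-entries=2; first=P7

== RESULT ==
11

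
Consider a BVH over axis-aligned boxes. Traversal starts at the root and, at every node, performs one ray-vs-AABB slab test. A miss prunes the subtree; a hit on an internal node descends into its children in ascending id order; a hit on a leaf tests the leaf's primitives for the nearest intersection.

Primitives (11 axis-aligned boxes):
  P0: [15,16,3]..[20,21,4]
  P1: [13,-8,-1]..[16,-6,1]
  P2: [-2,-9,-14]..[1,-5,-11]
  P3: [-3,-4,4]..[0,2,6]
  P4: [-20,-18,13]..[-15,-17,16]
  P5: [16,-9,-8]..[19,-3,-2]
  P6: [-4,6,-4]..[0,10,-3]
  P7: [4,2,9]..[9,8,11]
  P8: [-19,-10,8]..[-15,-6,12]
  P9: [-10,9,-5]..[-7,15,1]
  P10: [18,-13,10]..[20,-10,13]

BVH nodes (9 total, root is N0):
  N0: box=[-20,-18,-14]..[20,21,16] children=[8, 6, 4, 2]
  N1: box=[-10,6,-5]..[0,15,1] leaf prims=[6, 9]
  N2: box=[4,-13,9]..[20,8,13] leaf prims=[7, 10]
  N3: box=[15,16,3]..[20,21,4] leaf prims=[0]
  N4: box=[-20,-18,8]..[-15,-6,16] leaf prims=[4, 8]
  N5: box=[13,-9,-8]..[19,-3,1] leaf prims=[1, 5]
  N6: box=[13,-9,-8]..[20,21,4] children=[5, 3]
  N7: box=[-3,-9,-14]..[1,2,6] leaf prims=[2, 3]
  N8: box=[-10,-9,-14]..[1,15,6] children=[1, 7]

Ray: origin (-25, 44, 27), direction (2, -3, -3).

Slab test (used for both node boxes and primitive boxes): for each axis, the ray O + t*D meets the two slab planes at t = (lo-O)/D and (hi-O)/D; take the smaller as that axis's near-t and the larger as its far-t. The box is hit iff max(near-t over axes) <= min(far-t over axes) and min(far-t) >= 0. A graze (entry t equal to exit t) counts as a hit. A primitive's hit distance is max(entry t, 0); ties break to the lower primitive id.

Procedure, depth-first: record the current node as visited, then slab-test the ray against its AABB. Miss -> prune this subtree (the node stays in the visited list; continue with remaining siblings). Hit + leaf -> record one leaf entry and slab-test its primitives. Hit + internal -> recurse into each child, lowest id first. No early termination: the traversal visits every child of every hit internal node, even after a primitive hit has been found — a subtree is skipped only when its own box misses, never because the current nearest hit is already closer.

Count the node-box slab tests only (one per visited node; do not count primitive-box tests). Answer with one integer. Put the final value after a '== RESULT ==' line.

Walk:
N0 x:[5/2,45/2] y:[23/3,62/3] z:[11/3,41/3] -> hit [23/3,41/3], descend [2, 4, 6, 8]
  N2 x:[29/2,45/2] y:[12,19] z:[14/3,6] -> miss, prune
  N4 x:[5/2,5] y:[50/3,62/3] z:[11/3,19/3] -> miss, prune
  N6 x:[19,45/2] y:[23/3,53/3] z:[23/3,35/3] -> miss, prune
  N8 x:[15/2,13] y:[29/3,53/3] z:[7,41/3] -> hit [29/3,13], descend [1, 7]
    N1 x:[15/2,25/2] y:[29/3,38/3] z:[26/3,32/3] -> hit [29/3,32/3] leaf, test {P6(miss), P9(miss)}
    N7 x:[11,13] y:[14,53/3] z:[7,41/3] -> miss, prune

Summary -> nodes [0, 2, 4, 6, 8, 1, 7]; box-tests=7; leaf-entries=1; first=miss

== RESULT ==
7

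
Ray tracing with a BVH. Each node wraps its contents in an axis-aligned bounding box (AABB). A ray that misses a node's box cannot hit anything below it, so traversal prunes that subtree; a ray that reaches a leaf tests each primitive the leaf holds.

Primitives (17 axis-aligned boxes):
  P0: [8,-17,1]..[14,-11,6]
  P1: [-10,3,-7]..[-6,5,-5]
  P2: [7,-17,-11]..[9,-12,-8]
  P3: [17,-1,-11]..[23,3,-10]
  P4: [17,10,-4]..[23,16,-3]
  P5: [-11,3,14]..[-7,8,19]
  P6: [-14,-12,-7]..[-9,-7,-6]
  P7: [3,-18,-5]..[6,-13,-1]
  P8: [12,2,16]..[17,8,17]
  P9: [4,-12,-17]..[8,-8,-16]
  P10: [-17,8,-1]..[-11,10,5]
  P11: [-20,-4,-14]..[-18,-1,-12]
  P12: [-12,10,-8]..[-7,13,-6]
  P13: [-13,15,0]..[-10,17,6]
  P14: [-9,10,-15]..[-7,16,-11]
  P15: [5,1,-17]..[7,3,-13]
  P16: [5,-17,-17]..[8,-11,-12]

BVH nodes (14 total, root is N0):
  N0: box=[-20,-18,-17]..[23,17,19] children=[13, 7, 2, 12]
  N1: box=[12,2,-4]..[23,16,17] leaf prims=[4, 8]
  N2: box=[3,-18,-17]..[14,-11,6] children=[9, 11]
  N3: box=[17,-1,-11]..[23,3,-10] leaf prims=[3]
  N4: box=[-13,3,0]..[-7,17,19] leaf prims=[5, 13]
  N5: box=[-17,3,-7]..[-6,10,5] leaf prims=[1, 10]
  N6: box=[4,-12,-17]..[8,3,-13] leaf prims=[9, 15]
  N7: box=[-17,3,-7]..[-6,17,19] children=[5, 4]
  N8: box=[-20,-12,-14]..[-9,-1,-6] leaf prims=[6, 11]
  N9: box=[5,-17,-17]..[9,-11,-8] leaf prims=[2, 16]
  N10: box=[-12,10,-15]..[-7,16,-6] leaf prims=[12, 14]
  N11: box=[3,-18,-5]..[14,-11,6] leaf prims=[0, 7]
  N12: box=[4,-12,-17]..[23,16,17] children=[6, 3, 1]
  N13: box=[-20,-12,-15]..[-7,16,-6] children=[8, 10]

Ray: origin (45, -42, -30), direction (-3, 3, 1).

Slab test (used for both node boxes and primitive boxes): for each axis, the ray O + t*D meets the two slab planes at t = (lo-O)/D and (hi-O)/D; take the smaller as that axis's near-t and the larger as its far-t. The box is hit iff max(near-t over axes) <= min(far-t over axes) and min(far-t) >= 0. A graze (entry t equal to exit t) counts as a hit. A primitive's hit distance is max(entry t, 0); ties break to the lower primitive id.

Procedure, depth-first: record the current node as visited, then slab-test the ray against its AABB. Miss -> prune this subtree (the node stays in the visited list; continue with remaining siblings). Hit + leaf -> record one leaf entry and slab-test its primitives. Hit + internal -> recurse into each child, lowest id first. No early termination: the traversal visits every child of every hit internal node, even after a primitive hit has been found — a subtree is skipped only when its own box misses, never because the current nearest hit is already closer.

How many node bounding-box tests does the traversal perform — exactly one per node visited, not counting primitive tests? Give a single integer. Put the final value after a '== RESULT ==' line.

Walk:
N0 x:[22/3,65/3] y:[8,59/3] z:[13,49] -> hit [13,59/3], descend [2, 7, 12, 13]
  N2 x:[31/3,14] y:[8,31/3] z:[13,36] -> miss, prune
  N7 x:[17,62/3] y:[15,59/3] z:[23,49] -> miss, prune
  N12 x:[22/3,41/3] y:[10,58/3] z:[13,47] -> hit [13,41/3], descend [1, 3, 6]
    N1 x:[22/3,11] y:[44/3,58/3] z:[26,47] -> miss, prune
    N3 x:[22/3,28/3] y:[41/3,15] z:[19,20] -> miss, prune
    N6 x:[37/3,41/3] y:[10,15] z:[13,17] -> hit [13,41/3] leaf, test {P9(miss), P15(miss)}
  N13 x:[52/3,65/3] y:[10,58/3] z:[15,24] -> hit [52/3,58/3], descend [8, 10]
    N8 x:[18,65/3] y:[10,41/3] z:[16,24] -> miss, prune
    N10 x:[52/3,19] y:[52/3,58/3] z:[15,24] -> hit [52/3,19] leaf, test {P12(miss), P14@t=52/3}

Visited [0, 2, 7, 12, 1, 3, 6, 13, 8, 10]. Tests: 10 box, 2 leaf. Nearest: P14.

== RESULT ==
10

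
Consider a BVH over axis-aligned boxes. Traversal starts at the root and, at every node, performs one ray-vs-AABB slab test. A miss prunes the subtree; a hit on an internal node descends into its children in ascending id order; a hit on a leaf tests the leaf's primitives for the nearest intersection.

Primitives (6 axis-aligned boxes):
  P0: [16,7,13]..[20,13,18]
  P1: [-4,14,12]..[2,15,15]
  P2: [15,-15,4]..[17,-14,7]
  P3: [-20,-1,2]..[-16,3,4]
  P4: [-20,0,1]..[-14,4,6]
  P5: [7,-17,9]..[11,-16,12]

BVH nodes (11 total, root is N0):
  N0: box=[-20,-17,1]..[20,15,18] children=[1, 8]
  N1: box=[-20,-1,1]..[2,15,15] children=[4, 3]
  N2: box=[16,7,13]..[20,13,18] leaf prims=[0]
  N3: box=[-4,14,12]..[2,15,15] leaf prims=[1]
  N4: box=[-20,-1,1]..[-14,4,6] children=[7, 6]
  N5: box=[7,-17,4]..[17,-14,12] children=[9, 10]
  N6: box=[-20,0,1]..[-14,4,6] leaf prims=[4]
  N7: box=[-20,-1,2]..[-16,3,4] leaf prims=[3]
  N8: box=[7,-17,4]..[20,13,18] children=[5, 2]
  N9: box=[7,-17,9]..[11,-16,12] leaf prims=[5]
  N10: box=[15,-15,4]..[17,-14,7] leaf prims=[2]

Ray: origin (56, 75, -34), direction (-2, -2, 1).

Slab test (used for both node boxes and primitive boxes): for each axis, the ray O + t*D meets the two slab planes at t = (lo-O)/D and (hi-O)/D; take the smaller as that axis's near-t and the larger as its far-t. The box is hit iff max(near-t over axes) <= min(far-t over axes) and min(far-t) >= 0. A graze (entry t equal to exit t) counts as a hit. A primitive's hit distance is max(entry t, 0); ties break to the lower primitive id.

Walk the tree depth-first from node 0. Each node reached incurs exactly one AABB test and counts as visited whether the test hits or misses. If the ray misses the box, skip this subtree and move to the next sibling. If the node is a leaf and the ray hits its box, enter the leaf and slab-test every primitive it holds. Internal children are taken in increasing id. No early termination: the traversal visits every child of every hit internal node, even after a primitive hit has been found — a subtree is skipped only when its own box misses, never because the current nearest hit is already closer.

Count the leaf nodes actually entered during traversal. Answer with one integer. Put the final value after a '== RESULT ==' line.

Traverse from the root:
N0 x:[18,38] y:[30,46] z:[35,52] -> hit [35,38], descend [1, 8]
  N1 x:[27,38] y:[30,38] z:[35,49] -> hit [35,38], descend [3, 4]
    N3 x:[27,30] y:[30,61/2] z:[46,49] -> miss, prune
    N4 x:[35,38] y:[71/2,38] z:[35,40] -> hit [71/2,38], descend [6, 7]
      N6 x:[35,38] y:[71/2,75/2] z:[35,40] -> hit [71/2,75/2] leaf, test {P4@t=71/2}
      N7 x:[36,38] y:[36,38] z:[36,38] -> hit [36,38] leaf, test {P3@t=36}
  N8 x:[18,49/2] y:[31,46] z:[38,52] -> miss, prune

Visited [0, 1, 3, 4, 6, 7, 8]. Tests: 7 box, 2 leaf. Nearest: P4.

== RESULT ==
2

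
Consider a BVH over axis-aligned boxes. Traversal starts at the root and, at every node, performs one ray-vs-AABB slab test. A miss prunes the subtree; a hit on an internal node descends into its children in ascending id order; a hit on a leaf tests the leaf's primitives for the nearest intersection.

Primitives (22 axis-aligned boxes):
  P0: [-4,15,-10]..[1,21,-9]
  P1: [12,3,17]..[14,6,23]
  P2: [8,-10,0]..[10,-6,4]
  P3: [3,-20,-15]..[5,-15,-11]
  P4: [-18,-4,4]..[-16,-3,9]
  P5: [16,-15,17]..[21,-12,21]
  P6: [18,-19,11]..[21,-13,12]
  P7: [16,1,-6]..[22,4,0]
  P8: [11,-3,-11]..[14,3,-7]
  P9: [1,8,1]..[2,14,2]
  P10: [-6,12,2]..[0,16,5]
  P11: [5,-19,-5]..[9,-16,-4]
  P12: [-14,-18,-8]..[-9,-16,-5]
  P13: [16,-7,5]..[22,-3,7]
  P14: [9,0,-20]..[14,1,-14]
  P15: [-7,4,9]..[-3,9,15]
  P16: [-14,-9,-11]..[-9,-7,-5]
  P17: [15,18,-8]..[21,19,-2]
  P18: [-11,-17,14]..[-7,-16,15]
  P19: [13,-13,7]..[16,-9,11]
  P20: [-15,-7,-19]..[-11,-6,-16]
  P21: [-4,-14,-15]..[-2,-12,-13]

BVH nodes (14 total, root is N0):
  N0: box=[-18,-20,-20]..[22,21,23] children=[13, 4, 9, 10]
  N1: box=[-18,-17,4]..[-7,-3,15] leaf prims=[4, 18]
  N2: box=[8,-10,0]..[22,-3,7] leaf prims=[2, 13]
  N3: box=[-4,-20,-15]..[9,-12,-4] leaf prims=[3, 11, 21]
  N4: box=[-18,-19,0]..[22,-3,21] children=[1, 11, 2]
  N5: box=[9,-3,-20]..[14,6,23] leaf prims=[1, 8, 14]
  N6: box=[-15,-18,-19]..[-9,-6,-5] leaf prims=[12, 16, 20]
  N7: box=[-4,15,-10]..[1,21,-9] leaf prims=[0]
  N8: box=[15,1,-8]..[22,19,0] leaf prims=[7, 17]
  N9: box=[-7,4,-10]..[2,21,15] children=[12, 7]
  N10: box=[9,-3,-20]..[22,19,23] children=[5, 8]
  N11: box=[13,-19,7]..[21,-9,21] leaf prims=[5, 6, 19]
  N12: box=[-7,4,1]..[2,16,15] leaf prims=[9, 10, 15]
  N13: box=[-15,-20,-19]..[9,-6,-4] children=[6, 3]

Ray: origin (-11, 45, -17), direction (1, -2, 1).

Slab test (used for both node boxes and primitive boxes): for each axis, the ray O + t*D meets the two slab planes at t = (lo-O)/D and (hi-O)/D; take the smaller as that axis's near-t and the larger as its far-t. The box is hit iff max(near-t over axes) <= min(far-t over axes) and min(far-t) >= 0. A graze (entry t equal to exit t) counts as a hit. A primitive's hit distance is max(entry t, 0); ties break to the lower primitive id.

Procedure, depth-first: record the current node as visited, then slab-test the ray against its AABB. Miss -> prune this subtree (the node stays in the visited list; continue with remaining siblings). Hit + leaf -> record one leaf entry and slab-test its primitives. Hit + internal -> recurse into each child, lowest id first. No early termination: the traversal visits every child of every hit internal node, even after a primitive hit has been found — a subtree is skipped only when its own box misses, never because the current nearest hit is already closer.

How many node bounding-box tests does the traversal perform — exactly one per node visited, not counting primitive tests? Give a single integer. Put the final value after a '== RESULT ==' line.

Trace the traversal:
N0 x:[-7,33] y:[12,65/2] z:[-3,40] -> hit [12,65/2], descend [4, 9, 10, 13]
  N4 x:[-7,33] y:[24,32] z:[17,38] -> hit [24,32], descend [1, 2, 11]
    N1 x:[-7,4] y:[24,31] z:[21,32] -> miss, prune
    N2 x:[19,33] y:[24,55/2] z:[17,24] -> hit [24,24] leaf, test {P2(miss), P13(miss)}
    N11 x:[24,32] y:[27,32] z:[24,38] -> hit [27,32] leaf, test {P5(miss), P6@t=29, P19@t=27}
  N9 x:[4,13] y:[12,41/2] z:[7,32] -> hit [12,13], descend [7, 12]
    N7 x:[7,12] y:[12,15] z:[7,8] -> miss, prune
    N12 x:[4,13] y:[29/2,41/2] z:[18,32] -> miss, prune
  N10 x:[20,33] y:[13,24] z:[-3,40] -> hit [20,24], descend [5, 8]
    N5 x:[20,25] y:[39/2,24] z:[-3,40] -> hit [20,24] leaf, test {P1(miss), P8(miss), P14(miss)}
    N8 x:[26,33] y:[13,22] z:[9,17] -> miss, prune
  N13 x:[-4,20] y:[51/2,65/2] z:[-2,13] -> miss, prune

Summary -> nodes [0, 4, 1, 2, 11, 9, 7, 12, 10, 5, 8, 13]; box-tests=12; leaf-entries=3; first=P19

== RESULT ==
12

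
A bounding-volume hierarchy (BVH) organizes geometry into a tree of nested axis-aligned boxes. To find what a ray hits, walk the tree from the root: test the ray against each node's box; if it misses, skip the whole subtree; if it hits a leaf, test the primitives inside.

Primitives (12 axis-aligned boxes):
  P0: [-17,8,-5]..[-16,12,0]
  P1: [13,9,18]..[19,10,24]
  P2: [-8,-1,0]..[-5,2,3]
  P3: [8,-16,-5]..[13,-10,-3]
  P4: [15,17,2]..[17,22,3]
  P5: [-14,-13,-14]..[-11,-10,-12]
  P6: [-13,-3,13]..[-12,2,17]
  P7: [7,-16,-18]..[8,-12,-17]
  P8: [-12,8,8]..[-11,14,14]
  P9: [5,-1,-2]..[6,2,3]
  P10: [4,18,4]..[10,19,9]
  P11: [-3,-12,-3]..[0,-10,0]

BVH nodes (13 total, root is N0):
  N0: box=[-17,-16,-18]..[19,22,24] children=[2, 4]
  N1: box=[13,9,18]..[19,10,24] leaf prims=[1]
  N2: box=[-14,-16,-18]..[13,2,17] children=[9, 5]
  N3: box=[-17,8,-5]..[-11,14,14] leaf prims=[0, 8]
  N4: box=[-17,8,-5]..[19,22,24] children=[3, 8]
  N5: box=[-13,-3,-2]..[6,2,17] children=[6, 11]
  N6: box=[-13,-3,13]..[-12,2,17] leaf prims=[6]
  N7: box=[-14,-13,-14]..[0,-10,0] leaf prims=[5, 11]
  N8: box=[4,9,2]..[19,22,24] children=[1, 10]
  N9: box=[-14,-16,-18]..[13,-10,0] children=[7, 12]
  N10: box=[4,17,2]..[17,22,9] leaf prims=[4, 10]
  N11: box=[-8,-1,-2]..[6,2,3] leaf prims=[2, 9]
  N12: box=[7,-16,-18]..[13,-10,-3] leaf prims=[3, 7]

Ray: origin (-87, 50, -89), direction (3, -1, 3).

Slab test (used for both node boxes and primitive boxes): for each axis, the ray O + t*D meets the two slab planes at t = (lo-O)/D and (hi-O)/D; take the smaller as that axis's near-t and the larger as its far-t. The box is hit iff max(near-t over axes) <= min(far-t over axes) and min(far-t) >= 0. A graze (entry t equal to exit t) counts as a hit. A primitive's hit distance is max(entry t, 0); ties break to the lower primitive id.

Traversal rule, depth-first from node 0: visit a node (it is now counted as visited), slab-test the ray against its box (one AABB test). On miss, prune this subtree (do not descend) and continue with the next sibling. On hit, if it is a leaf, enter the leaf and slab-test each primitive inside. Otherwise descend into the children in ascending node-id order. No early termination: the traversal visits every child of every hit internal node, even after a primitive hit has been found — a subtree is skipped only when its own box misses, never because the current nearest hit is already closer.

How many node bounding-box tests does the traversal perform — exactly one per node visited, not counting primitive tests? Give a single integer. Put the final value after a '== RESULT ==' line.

Trace the traversal:
N0 x:[70/3,106/3] y:[28,66] z:[71/3,113/3] -> hit [28,106/3], descend [2, 4]
  N2 x:[73/3,100/3] y:[48,66] z:[71/3,106/3] -> miss, prune
  N4 x:[70/3,106/3] y:[28,42] z:[28,113/3] -> hit [28,106/3], descend [3, 8]
    N3 x:[70/3,76/3] y:[36,42] z:[28,103/3] -> miss, prune
    N8 x:[91/3,106/3] y:[28,41] z:[91/3,113/3] -> hit [91/3,106/3], descend [1, 10]
      N1 x:[100/3,106/3] y:[40,41] z:[107/3,113/3] -> miss, prune
      N10 x:[91/3,104/3] y:[28,33] z:[91/3,98/3] -> hit [91/3,98/3] leaf, test {P4(miss), P10@t=31}

Visited [0, 2, 4, 3, 8, 1, 10]. Tests: 7 box, 1 leaf. Nearest: P10.

== RESULT ==
7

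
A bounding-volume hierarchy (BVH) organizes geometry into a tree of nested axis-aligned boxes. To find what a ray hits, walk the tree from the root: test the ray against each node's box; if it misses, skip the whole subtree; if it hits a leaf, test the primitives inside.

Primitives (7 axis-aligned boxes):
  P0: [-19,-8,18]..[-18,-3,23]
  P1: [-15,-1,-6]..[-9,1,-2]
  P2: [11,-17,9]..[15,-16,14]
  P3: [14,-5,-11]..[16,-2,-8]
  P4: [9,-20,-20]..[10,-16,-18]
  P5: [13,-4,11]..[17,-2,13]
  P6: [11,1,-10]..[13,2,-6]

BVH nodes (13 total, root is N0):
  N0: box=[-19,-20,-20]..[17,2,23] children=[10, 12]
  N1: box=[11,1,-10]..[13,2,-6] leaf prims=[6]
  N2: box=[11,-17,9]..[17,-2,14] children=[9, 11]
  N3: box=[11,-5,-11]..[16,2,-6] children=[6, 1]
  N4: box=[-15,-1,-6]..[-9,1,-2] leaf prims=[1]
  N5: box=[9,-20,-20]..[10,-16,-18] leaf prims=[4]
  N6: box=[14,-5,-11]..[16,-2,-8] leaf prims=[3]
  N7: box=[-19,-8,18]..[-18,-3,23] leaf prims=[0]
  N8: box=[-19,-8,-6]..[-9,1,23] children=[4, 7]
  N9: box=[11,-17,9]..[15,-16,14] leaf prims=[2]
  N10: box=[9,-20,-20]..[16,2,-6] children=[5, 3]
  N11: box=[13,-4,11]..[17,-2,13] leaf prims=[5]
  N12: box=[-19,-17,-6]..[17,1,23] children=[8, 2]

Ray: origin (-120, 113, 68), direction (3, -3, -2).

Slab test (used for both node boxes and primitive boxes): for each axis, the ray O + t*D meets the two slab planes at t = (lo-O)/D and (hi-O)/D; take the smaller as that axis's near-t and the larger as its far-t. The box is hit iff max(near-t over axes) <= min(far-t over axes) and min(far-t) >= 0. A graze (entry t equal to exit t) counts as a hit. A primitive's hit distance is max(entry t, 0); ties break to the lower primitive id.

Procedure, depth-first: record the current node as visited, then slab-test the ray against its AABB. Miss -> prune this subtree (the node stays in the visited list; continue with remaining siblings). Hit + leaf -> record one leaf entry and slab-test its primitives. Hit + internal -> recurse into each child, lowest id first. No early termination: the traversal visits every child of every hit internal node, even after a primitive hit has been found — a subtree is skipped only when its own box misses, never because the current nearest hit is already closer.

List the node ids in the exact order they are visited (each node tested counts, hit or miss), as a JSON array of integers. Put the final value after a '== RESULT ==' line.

Trace the traversal:
N0 x:[101/3,137/3] y:[37,133/3] z:[45/2,44] -> hit [37,44], descend [10, 12]
  N10 x:[43,136/3] y:[37,133/3] z:[37,44] -> hit [43,44], descend [3, 5]
    N3 x:[131/3,136/3] y:[37,118/3] z:[37,79/2] -> miss, prune
    N5 x:[43,130/3] y:[43,133/3] z:[43,44] -> hit [43,130/3] leaf, test {P4@t=43}
  N12 x:[101/3,137/3] y:[112/3,130/3] z:[45/2,37] -> miss, prune

order=[0, 10, 3, 5, 12]  |boxes|=5  |leaves|=1  hit=P4

== RESULT ==
[0, 10, 3, 5, 12]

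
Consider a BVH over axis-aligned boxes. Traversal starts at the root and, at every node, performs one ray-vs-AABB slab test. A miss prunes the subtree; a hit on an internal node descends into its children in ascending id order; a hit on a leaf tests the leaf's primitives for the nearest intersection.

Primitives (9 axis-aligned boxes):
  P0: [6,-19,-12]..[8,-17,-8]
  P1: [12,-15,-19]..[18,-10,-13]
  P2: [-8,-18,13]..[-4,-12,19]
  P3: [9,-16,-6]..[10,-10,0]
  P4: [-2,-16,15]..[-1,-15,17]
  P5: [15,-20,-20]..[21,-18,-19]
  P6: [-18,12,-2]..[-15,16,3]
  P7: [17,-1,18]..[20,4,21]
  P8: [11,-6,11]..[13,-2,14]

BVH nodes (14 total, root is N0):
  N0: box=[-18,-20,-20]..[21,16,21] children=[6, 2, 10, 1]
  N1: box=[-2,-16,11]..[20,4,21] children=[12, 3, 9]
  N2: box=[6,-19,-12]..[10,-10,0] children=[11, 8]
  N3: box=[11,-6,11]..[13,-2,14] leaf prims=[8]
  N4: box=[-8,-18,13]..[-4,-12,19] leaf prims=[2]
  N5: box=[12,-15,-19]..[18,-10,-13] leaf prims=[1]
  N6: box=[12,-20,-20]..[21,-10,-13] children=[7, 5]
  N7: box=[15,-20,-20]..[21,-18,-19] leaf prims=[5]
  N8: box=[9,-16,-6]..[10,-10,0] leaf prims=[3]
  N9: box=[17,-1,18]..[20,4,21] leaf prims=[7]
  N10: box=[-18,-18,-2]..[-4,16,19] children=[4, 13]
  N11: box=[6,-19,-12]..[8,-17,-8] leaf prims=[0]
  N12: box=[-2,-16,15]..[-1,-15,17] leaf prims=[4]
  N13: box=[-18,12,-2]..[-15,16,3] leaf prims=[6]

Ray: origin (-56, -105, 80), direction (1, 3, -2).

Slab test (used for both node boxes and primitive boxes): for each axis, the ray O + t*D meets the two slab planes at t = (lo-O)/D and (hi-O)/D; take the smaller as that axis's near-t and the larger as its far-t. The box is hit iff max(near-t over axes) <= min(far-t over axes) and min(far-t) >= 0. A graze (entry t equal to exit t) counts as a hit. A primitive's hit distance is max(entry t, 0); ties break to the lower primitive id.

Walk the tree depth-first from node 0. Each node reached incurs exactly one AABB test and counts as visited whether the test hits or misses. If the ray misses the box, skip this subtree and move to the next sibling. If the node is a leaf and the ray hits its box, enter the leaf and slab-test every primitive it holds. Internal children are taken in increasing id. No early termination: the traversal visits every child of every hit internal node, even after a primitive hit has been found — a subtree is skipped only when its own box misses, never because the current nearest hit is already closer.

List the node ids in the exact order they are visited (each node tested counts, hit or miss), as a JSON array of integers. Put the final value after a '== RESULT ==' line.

Walk:
N0 x:[38,77] y:[85/3,121/3] z:[59/2,50] -> hit [38,121/3], descend [1, 2, 6, 10]
  N1 x:[54,76] y:[89/3,109/3] z:[59/2,69/2] -> miss, prune
  N2 x:[62,66] y:[86/3,95/3] z:[40,46] -> miss, prune
  N6 x:[68,77] y:[85/3,95/3] z:[93/2,50] -> miss, prune
  N10 x:[38,52] y:[29,121/3] z:[61/2,41] -> hit [38,121/3], descend [4, 13]
    N4 x:[48,52] y:[29,31] z:[61/2,67/2] -> miss, prune
    N13 x:[38,41] y:[39,121/3] z:[77/2,41] -> hit [39,121/3] leaf, test {P6@t=39}

order=[0, 1, 2, 6, 10, 4, 13]  |boxes|=7  |leaves|=1  hit=P6

== RESULT ==
[0, 1, 2, 6, 10, 4, 13]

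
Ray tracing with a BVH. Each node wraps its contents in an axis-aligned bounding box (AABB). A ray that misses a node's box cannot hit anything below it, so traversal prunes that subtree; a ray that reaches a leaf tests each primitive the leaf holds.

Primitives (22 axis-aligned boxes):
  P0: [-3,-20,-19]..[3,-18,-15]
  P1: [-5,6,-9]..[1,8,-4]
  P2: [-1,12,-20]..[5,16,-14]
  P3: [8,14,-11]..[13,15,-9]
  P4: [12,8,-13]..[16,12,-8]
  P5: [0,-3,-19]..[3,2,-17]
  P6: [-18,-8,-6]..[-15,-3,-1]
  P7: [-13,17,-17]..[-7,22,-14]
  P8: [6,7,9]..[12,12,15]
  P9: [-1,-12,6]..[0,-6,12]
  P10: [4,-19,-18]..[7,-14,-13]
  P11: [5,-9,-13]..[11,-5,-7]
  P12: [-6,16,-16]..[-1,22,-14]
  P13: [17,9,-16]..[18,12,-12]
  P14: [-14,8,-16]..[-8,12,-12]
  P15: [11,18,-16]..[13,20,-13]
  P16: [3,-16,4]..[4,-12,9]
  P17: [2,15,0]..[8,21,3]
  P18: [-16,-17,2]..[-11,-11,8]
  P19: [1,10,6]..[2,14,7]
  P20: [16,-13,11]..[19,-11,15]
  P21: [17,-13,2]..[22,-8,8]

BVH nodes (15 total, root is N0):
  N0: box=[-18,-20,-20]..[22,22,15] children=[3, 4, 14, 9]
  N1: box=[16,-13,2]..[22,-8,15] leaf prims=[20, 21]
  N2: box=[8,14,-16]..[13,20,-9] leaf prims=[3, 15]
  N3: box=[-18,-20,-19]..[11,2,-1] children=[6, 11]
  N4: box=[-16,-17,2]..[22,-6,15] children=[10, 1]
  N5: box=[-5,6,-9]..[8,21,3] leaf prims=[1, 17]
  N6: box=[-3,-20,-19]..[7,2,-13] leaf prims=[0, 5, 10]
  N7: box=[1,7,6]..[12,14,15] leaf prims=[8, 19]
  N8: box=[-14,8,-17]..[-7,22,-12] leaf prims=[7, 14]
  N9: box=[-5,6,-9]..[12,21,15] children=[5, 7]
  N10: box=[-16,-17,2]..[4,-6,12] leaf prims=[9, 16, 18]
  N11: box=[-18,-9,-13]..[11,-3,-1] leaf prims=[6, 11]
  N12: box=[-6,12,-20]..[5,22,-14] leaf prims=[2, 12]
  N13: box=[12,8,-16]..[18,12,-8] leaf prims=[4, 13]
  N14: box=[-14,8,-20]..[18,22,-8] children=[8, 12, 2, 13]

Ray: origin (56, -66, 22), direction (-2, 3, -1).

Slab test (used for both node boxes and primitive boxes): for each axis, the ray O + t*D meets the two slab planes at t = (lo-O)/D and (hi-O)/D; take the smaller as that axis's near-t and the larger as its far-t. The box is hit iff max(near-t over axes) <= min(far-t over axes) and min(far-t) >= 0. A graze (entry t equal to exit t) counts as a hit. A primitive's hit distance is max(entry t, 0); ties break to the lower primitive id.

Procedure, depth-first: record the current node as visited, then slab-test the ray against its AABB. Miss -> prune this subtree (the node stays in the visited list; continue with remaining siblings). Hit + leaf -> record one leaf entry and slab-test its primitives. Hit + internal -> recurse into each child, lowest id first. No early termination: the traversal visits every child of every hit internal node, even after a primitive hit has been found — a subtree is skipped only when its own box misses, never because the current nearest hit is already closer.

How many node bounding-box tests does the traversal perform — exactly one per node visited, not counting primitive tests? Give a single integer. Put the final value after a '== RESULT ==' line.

Walk:
N0 x:[17,37] y:[46/3,88/3] z:[7,42] -> hit [17,88/3], descend [3, 4, 9, 14]
  N3 x:[45/2,37] y:[46/3,68/3] z:[23,41] -> miss, prune
  N4 x:[17,36] y:[49/3,20] z:[7,20] -> hit [17,20], descend [1, 10]
    N1 x:[17,20] y:[53/3,58/3] z:[7,20] -> hit [53/3,58/3] leaf, test {P20(miss), P21@t=53/3}
    N10 x:[26,36] y:[49/3,20] z:[10,20] -> miss, prune
  N9 x:[22,61/2] y:[24,29] z:[7,31] -> hit [24,29], descend [5, 7]
    N5 x:[24,61/2] y:[24,29] z:[19,31] -> hit [24,29] leaf, test {P1(miss), P17(miss)}
    N7 x:[22,55/2] y:[73/3,80/3] z:[7,16] -> miss, prune
  N14 x:[19,35] y:[74/3,88/3] z:[30,42] -> miss, prune

order=[0, 3, 4, 1, 10, 9, 5, 7, 14]  |boxes|=9  |leaves|=2  hit=P21

== RESULT ==
9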